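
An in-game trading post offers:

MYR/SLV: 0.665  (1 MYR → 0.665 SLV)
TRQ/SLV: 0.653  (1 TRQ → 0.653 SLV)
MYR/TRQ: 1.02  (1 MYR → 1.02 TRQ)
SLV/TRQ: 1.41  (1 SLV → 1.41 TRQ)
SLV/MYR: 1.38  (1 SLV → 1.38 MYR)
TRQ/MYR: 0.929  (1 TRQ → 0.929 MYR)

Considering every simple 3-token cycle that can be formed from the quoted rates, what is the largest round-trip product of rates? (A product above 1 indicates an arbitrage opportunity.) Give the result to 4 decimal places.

TRQ→SLV→MYR→TRQ: 0.653 × 1.38 × 1.02 = 0.91916
TRQ→MYR→SLV→TRQ: 0.929 × 0.665 × 1.41 = 0.87108
Maximum is TRQ→SLV→MYR→TRQ at 0.9192; no arbitrage — every cycle loses value.

0.9192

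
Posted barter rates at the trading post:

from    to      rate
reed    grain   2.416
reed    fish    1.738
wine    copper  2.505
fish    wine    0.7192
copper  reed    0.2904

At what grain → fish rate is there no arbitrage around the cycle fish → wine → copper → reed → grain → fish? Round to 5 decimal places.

Known legs of the cycle: 0.7192 × 2.505 × 0.2904 × 2.416 = 1.2640112838144
For no arbitrage the full-cycle product must be 1, so the missing rate is 1 / 1.2640112838144 ≈ 0.7911322.

0.79113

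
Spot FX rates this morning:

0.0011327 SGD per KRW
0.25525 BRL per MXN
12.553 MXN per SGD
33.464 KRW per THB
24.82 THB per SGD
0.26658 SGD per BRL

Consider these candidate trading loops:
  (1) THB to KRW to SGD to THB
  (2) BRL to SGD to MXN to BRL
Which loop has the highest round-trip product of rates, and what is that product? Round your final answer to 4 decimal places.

0.9408

(1) 33.464 × 0.0011327 × 24.82 = 0.94079
(2) 0.26658 × 12.553 × 0.25525 = 0.85416
Highest is cycle (1) at 0.9408 (≤1, no arbitrage).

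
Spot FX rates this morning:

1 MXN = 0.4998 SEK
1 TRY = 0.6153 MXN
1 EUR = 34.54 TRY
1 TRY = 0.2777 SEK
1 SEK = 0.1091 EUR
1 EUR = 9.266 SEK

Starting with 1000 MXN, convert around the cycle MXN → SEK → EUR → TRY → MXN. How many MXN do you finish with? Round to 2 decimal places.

1000 MXN × 0.4998 = 499.8 SEK
499.8 SEK × 0.1091 = 54.52818 EUR
54.52818 EUR × 34.54 = 1883.4033372 TRY
1883.4033372 TRY × 0.6153 = 1158.85807337916 MXN

1158.86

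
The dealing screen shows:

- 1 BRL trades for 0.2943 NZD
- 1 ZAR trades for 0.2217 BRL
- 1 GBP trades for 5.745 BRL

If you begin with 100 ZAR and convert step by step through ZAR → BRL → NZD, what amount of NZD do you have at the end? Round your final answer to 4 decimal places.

100 ZAR × 0.2217 = 22.17 BRL
22.17 BRL × 0.2943 = 6.524631 NZD

6.5246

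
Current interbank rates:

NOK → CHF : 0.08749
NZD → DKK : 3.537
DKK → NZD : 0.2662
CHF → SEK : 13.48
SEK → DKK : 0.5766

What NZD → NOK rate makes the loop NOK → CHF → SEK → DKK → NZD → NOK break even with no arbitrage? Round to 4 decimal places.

5.5242

Known legs of the cycle: 0.08749 × 13.48 × 0.5766 × 0.2662 = 0.181021849563984
For no arbitrage the full-cycle product must be 1, so the missing rate is 1 / 0.181021849563984 ≈ 5.524195.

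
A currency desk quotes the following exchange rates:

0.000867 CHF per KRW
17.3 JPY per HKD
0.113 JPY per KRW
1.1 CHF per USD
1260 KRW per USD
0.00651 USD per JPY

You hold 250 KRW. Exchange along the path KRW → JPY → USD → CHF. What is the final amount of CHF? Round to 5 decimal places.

0.20230

250 KRW × 0.113 = 28.25 JPY
28.25 JPY × 0.00651 = 0.1839075 USD
0.1839075 USD × 1.1 = 0.20229825 CHF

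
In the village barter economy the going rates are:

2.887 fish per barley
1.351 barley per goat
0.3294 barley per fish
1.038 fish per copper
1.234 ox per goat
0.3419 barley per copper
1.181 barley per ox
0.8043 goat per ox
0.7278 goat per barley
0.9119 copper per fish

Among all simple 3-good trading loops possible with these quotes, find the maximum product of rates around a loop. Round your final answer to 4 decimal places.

1.0607

barley→goat→ox→barley: 0.7278 × 1.234 × 1.181 = 1.06066
barley→fish→copper→barley: 2.887 × 0.9119 × 0.3419 = 0.90010
Maximum is barley→goat→ox→barley at 1.0607; arbitrage exists.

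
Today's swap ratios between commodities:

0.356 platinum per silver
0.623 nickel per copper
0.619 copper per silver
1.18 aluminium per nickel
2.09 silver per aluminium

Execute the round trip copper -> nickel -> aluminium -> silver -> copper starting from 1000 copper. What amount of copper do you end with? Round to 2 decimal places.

1000 copper × 0.623 = 623 nickel
623 nickel × 1.18 = 735.14 aluminium
735.14 aluminium × 2.09 = 1536.4426 silver
1536.4426 silver × 0.619 = 951.0579694 copper

951.06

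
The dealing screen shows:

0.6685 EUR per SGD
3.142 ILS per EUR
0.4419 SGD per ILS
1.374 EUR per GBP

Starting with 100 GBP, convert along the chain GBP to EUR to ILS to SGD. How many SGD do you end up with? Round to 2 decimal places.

190.77

100 GBP × 1.374 = 137.4 EUR
137.4 EUR × 3.142 = 431.7108 ILS
431.7108 ILS × 0.4419 = 190.77300252 SGD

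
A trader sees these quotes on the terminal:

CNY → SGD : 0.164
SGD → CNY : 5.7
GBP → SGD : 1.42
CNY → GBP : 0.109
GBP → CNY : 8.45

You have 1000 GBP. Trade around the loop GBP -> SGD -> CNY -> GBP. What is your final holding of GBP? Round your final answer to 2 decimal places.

1000 GBP × 1.42 = 1420 SGD
1420 SGD × 5.7 = 8094 CNY
8094 CNY × 0.109 = 882.246 GBP

882.25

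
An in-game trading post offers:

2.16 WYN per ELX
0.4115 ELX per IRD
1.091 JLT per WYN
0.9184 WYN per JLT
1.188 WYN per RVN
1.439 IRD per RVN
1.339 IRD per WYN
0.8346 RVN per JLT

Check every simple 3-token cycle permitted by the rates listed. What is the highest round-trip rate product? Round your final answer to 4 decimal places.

1.1902

ELX→WYN→IRD→ELX: 2.16 × 1.339 × 0.4115 = 1.19016
RVN→WYN→JLT→RVN: 1.188 × 1.091 × 0.8346 = 1.08173
Maximum is ELX→WYN→IRD→ELX at 1.1902; arbitrage exists.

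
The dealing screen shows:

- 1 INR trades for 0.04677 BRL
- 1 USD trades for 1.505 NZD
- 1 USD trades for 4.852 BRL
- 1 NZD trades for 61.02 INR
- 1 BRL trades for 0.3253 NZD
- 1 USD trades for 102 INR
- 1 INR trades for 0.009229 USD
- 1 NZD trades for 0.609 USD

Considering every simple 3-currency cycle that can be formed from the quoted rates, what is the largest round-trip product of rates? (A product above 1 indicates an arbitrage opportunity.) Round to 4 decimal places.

0.9612

NZD→USD→BRL→NZD: 0.609 × 4.852 × 0.3253 = 0.96122
NZD→INR→BRL→NZD: 61.02 × 0.04677 × 0.3253 = 0.92838
NZD→INR→USD→NZD: 61.02 × 0.009229 × 1.505 = 0.84755
Maximum is NZD→USD→BRL→NZD at 0.9612; no arbitrage — every cycle loses value.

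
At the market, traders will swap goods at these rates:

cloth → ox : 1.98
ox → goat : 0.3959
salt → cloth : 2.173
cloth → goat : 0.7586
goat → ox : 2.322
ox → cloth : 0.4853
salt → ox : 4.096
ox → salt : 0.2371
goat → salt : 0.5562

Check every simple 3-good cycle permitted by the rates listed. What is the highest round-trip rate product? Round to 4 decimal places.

cloth→ox→salt→cloth: 1.98 × 0.2371 × 2.173 = 1.02013
goat→salt→cloth→goat: 0.5562 × 2.173 × 0.7586 = 0.91686
goat→salt→ox→goat: 0.5562 × 4.096 × 0.3959 = 0.90194
goat→ox→cloth→goat: 2.322 × 0.4853 × 0.7586 = 0.85484
Maximum is cloth→ox→salt→cloth at 1.0201; arbitrage exists.

1.0201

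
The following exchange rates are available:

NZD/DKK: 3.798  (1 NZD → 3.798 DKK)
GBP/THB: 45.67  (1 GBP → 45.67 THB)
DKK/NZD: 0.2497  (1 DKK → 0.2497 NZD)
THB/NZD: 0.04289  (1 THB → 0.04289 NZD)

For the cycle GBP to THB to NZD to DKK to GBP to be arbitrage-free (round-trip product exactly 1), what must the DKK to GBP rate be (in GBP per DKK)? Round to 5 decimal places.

Known legs of the cycle: 45.67 × 0.04289 × 3.798 = 7.4394703674
For no arbitrage the full-cycle product must be 1, so the missing rate is 1 / 7.4394703674 ≈ 0.1344182.

0.13442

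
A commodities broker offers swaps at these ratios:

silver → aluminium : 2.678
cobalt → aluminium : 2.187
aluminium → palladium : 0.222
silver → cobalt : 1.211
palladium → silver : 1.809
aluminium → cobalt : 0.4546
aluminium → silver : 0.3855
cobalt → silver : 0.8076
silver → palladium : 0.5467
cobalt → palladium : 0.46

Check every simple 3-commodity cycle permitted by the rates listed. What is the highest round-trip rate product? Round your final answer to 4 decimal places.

1.0755

silver→aluminium→palladium→silver: 2.678 × 0.222 × 1.809 = 1.07548
silver→cobalt→aluminium→silver: 1.211 × 2.187 × 0.3855 = 1.02098
silver→cobalt→palladium→silver: 1.211 × 0.46 × 1.809 = 1.00772
silver→aluminium→cobalt→silver: 2.678 × 0.4546 × 0.8076 = 0.98319
Maximum is silver→aluminium→palladium→silver at 1.0755; arbitrage exists.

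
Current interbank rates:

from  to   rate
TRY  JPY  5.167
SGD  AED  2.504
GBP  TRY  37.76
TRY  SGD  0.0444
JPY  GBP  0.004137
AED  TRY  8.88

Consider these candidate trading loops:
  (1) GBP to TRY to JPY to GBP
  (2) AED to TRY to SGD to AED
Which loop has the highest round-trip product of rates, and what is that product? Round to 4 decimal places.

(1) 37.76 × 5.167 × 0.004137 = 0.80715
(2) 8.88 × 0.0444 × 2.504 = 0.98726
Highest is cycle (2) at 0.9873 (≤1, no arbitrage).

0.9873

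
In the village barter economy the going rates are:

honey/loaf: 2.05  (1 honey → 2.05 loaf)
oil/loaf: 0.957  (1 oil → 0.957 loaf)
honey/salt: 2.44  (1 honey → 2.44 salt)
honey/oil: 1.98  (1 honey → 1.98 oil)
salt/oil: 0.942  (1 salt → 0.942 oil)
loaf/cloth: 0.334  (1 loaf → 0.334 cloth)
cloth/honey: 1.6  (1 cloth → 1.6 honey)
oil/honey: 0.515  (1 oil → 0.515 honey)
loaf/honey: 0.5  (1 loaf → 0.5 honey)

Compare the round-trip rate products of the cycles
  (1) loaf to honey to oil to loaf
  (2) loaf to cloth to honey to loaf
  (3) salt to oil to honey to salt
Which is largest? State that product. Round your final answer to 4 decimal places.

1.1837

(1) 0.5 × 1.98 × 0.957 = 0.94743
(2) 0.334 × 1.6 × 2.05 = 1.09552
(3) 0.942 × 0.515 × 2.44 = 1.18372
Highest is cycle (3) at 1.1837 (>1, arbitrage).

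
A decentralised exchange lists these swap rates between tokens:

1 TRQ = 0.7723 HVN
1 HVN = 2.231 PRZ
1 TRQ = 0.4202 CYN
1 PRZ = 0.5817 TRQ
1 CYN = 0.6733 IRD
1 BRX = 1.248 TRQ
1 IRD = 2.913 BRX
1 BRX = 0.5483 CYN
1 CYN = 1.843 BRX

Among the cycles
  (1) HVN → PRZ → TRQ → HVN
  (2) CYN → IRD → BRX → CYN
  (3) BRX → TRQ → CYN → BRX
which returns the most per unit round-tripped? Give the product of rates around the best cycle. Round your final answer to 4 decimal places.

(1) 2.231 × 0.5817 × 0.7723 = 1.00227
(2) 0.6733 × 2.913 × 0.5483 = 1.07539
(3) 1.248 × 0.4202 × 1.843 = 0.96649
Highest is cycle (2) at 1.0754 (>1, arbitrage).

1.0754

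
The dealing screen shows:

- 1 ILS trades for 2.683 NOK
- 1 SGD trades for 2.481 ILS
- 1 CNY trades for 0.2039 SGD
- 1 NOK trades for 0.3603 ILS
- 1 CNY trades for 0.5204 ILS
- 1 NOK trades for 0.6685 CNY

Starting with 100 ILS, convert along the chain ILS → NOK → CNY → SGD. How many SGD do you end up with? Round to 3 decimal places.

36.571

100 ILS × 2.683 = 268.3 NOK
268.3 NOK × 0.6685 = 179.35855 CNY
179.35855 CNY × 0.2039 = 36.571208345 SGD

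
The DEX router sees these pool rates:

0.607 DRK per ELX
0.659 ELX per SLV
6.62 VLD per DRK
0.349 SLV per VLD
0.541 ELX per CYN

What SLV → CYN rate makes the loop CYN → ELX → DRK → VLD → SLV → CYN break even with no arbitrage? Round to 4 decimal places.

Known legs of the cycle: 0.541 × 0.607 × 6.62 × 0.349 = 0.75869875706
For no arbitrage the full-cycle product must be 1, so the missing rate is 1 / 0.75869875706 ≈ 1.318046.

1.3180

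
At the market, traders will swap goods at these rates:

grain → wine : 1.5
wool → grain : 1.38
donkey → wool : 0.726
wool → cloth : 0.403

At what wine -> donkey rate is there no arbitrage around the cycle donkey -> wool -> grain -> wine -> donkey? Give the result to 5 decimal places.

0.66542

Known legs of the cycle: 0.726 × 1.38 × 1.5 = 1.50282
For no arbitrage the full-cycle product must be 1, so the missing rate is 1 / 1.50282 ≈ 0.6654157.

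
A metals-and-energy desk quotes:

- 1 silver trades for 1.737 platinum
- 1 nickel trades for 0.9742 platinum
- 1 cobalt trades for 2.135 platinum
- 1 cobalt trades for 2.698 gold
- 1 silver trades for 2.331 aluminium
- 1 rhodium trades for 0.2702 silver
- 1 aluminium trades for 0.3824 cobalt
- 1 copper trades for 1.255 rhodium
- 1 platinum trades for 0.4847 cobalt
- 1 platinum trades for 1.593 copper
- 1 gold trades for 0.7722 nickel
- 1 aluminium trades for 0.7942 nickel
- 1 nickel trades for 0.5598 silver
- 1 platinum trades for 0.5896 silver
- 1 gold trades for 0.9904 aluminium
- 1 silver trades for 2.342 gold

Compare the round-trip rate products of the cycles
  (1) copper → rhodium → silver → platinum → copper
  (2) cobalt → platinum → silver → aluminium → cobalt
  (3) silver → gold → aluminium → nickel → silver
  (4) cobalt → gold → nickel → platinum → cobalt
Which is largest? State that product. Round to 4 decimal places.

(1) 1.255 × 0.2702 × 1.737 × 1.593 = 0.93831
(2) 2.135 × 0.5896 × 2.331 × 0.3824 = 1.12206
(3) 2.342 × 0.9904 × 0.7942 × 0.5598 = 1.03124
(4) 2.698 × 0.7722 × 0.9742 × 0.4847 = 0.98377
Highest is cycle (2) at 1.1221 (>1, arbitrage).

1.1221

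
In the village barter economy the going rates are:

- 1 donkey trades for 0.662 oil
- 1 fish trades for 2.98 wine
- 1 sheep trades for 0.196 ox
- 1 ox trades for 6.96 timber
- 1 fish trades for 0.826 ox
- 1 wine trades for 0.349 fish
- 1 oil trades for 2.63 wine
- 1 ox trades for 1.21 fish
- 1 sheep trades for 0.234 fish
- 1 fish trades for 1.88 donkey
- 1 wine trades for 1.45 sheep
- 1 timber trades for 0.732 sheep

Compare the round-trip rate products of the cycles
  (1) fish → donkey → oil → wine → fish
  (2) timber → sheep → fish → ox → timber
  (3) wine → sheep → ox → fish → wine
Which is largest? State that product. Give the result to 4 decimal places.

1.1423

(1) 1.88 × 0.662 × 2.63 × 0.349 = 1.14234
(2) 0.732 × 0.234 × 0.826 × 6.96 = 0.98473
(3) 1.45 × 0.196 × 1.21 × 2.98 = 1.02477
Highest is cycle (1) at 1.1423 (>1, arbitrage).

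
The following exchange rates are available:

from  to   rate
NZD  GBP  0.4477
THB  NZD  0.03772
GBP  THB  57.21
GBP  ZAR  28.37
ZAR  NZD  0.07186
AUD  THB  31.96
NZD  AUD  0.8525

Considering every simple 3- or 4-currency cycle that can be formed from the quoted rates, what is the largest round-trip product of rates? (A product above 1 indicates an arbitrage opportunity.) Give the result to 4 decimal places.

THB→NZD→AUD→THB: 0.03772 × 0.8525 × 31.96 = 1.02772
THB→NZD→GBP→THB: 0.03772 × 0.4477 × 57.21 = 0.96612
GBP→ZAR→NZD→GBP: 28.37 × 0.07186 × 0.4477 = 0.91271
Maximum is THB→NZD→AUD→THB at 1.0277; arbitrage exists.

1.0277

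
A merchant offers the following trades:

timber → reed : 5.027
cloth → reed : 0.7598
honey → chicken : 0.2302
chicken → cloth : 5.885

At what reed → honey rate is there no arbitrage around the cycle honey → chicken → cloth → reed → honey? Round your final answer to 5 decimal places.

0.97151

Known legs of the cycle: 0.2302 × 5.885 × 0.7598 = 1.0293215746
For no arbitrage the full-cycle product must be 1, so the missing rate is 1 / 1.0293215746 ≈ 0.9715137.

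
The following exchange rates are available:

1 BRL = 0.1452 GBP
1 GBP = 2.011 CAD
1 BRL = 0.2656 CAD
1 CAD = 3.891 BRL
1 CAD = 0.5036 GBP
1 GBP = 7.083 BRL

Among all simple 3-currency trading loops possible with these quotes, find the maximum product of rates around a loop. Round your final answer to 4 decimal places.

CAD→BRL→GBP→CAD: 3.891 × 0.1452 × 2.011 = 1.13616
CAD→GBP→BRL→CAD: 0.5036 × 7.083 × 0.2656 = 0.94739
Maximum is CAD→BRL→GBP→CAD at 1.1362; arbitrage exists.

1.1362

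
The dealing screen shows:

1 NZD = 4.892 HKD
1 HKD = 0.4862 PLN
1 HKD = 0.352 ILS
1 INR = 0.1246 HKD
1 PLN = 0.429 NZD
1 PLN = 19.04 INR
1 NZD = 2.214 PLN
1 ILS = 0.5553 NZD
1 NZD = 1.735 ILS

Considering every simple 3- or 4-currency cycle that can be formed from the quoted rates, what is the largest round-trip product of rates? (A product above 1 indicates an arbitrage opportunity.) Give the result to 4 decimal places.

1.1535

HKD→PLN→INR→HKD: 0.4862 × 19.04 × 0.1246 = 1.15345
NZD→HKD→PLN→NZD: 4.892 × 0.4862 × 0.429 = 1.02037
ILS→NZD→HKD→ILS: 0.5553 × 4.892 × 0.352 = 0.95622
Maximum is HKD→PLN→INR→HKD at 1.1535; arbitrage exists.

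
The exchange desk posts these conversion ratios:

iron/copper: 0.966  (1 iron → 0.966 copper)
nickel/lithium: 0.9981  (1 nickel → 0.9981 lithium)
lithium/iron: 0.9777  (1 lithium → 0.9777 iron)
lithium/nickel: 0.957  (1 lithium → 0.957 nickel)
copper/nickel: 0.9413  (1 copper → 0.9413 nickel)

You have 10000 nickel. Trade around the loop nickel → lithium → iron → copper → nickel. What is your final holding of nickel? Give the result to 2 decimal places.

10000 nickel × 0.9981 = 9981 lithium
9981 lithium × 0.9777 = 9758.4237 iron
9758.4237 iron × 0.966 = 9426.6372942 copper
9426.6372942 copper × 0.9413 = 8873.29368503046 nickel

8873.29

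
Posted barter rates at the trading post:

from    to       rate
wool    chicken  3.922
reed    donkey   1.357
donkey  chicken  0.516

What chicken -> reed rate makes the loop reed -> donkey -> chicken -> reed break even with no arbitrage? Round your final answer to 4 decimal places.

Known legs of the cycle: 1.357 × 0.516 = 0.700212
For no arbitrage the full-cycle product must be 1, so the missing rate is 1 / 0.700212 ≈ 1.428139.

1.4281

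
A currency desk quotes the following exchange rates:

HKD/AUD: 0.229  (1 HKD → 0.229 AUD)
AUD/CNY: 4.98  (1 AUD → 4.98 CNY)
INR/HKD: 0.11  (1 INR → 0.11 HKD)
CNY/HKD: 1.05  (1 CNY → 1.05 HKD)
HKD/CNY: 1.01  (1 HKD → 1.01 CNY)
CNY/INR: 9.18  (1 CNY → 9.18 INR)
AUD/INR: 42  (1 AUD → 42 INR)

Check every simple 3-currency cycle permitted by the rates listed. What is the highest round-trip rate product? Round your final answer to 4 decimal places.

AUD→CNY→HKD→AUD: 4.98 × 1.05 × 0.229 = 1.19744
AUD→INR→HKD→AUD: 42 × 0.11 × 0.229 = 1.05798
CNY→INR→HKD→CNY: 9.18 × 0.11 × 1.01 = 1.01990
Maximum is AUD→CNY→HKD→AUD at 1.1974; arbitrage exists.

1.1974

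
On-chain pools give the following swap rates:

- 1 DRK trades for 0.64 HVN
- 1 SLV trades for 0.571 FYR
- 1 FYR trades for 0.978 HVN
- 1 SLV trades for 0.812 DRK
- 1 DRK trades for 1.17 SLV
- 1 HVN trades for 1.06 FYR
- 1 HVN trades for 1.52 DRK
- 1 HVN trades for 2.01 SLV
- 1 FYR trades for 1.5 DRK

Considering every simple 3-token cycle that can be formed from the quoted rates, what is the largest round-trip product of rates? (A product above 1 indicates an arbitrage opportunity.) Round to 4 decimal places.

1.1225

HVN→SLV→FYR→HVN: 2.01 × 0.571 × 0.978 = 1.12246
HVN→SLV→DRK→HVN: 2.01 × 0.812 × 0.64 = 1.04456
HVN→FYR→DRK→HVN: 1.06 × 1.5 × 0.64 = 1.01760
FYR→DRK→SLV→FYR: 1.5 × 1.17 × 0.571 = 1.00211
Maximum is HVN→SLV→FYR→HVN at 1.1225; arbitrage exists.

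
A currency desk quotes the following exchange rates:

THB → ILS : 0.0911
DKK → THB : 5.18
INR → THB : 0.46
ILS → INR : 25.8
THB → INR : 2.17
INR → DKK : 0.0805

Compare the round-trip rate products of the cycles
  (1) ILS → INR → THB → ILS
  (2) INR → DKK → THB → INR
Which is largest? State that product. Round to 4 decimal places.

(1) 25.8 × 0.46 × 0.0911 = 1.08117
(2) 0.0805 × 5.18 × 2.17 = 0.90487
Highest is cycle (1) at 1.0812 (>1, arbitrage).

1.0812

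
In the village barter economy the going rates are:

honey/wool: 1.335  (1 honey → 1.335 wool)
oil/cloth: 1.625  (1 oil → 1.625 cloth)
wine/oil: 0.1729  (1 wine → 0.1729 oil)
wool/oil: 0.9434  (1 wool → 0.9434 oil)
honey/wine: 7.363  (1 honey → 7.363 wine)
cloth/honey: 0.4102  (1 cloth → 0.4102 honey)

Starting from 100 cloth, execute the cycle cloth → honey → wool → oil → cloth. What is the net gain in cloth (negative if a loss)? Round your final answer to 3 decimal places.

-16.049

100 cloth × 0.4102 = 41.02 honey
41.02 honey × 1.335 = 54.7617 wool
54.7617 wool × 0.9434 = 51.66218778 oil
51.66218778 oil × 1.625 = 83.9510551425 cloth
Net change: 83.9510551425 − 100 = -16.0489448575 cloth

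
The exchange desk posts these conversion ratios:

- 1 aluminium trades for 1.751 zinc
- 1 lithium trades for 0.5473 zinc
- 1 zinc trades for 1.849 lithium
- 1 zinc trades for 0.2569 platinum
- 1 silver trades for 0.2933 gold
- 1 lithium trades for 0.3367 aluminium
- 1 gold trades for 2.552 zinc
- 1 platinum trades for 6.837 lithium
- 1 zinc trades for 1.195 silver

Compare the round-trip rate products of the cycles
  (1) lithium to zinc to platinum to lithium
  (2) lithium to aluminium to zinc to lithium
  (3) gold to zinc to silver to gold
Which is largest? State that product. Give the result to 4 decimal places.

1.0901

(1) 0.5473 × 0.2569 × 6.837 = 0.96129
(2) 0.3367 × 1.751 × 1.849 = 1.09010
(3) 2.552 × 1.195 × 0.2933 = 0.89446
Highest is cycle (2) at 1.0901 (>1, arbitrage).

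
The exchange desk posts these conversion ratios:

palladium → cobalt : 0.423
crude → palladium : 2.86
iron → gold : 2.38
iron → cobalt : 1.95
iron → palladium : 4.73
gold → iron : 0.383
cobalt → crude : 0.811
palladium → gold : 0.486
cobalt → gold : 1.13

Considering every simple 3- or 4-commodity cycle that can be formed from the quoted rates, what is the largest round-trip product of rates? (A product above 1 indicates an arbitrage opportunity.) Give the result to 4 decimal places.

0.9811

palladium→cobalt→crude→palladium: 0.423 × 0.811 × 2.86 = 0.98113
palladium→gold→iron→palladium: 0.486 × 0.383 × 4.73 = 0.88043
palladium→cobalt→gold→iron→palladium: 0.423 × 1.13 × 0.383 × 4.73 = 0.86592
iron→cobalt→gold→iron: 1.95 × 1.13 × 0.383 = 0.84394
Maximum is palladium→cobalt→crude→palladium at 0.9811; no arbitrage — every cycle loses value.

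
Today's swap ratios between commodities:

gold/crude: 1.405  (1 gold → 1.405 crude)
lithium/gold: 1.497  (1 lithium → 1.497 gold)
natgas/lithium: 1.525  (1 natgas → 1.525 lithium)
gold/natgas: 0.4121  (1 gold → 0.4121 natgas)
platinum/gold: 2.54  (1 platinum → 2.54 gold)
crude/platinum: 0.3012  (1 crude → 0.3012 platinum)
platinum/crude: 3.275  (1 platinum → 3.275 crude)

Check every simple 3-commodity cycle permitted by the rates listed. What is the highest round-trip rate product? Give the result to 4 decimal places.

1.0749

gold→crude→platinum→gold: 1.405 × 0.3012 × 2.54 = 1.07489
natgas→lithium→gold→natgas: 1.525 × 1.497 × 0.4121 = 0.94079
Maximum is gold→crude→platinum→gold at 1.0749; arbitrage exists.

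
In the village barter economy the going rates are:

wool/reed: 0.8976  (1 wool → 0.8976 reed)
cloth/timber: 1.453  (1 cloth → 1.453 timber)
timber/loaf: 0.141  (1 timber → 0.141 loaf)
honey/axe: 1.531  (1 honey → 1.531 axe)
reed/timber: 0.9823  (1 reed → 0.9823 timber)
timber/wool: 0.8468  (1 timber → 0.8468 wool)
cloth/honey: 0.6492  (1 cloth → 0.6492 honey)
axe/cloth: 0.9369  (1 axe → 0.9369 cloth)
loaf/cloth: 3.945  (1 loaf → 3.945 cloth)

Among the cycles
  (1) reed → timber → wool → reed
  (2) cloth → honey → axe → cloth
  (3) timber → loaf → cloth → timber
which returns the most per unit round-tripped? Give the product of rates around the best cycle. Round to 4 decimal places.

(1) 0.9823 × 0.8468 × 0.8976 = 0.74663
(2) 0.6492 × 1.531 × 0.9369 = 0.93121
(3) 0.141 × 3.945 × 1.453 = 0.80822
Highest is cycle (2) at 0.9312 (≤1, no arbitrage).

0.9312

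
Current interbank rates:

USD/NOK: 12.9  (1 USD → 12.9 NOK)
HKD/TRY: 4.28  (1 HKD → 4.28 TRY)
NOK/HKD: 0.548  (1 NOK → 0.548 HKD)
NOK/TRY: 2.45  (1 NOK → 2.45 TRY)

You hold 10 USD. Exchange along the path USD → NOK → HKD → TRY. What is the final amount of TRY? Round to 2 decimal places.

10 USD × 12.9 = 129 NOK
129 NOK × 0.548 = 70.692 HKD
70.692 HKD × 4.28 = 302.56176 TRY

302.56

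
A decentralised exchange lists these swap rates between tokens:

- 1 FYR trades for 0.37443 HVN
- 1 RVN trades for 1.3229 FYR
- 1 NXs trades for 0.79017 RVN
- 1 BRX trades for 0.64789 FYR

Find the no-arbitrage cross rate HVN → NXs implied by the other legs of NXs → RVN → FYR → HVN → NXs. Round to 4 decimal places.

Known legs of the cycle: 0.79017 × 1.3229 × 0.37443 = 0.39139762981599
For no arbitrage the full-cycle product must be 1, so the missing rate is 1 / 0.39139762981599 ≈ 2.554946.

2.5549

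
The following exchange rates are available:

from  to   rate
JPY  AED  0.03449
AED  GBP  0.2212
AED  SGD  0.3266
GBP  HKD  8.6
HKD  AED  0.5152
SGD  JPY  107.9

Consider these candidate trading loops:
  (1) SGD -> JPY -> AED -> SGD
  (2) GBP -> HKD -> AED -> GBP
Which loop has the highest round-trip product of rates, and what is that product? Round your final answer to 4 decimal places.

(1) 107.9 × 0.03449 × 0.3266 = 1.21543
(2) 8.6 × 0.5152 × 0.2212 = 0.98008
Highest is cycle (1) at 1.2154 (>1, arbitrage).

1.2154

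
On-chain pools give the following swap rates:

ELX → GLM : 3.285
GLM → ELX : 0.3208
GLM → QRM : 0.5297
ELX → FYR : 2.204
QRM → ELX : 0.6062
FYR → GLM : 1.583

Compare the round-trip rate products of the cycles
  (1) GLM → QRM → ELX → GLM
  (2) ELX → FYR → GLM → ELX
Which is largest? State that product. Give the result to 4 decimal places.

1.1192

(1) 0.5297 × 0.6062 × 3.285 = 1.05483
(2) 2.204 × 1.583 × 0.3208 = 1.11925
Highest is cycle (2) at 1.1192 (>1, arbitrage).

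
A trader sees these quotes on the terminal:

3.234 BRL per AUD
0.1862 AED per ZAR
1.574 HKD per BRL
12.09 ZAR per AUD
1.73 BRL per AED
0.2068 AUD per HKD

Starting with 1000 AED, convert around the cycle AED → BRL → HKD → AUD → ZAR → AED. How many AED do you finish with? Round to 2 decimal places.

1000 AED × 1.73 = 1730 BRL
1730 BRL × 1.574 = 2723.02 HKD
2723.02 HKD × 0.2068 = 563.120536 AUD
563.120536 AUD × 12.09 = 6808.12728024 ZAR
6808.12728024 ZAR × 0.1862 = 1267.673299580688 AED

1267.67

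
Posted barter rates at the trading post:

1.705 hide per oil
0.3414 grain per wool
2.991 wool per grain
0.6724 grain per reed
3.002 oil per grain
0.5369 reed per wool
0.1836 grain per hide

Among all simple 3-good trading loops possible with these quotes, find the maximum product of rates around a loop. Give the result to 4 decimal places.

reed→grain→wool→reed: 0.6724 × 2.991 × 0.5369 = 1.07979
hide→grain→oil→hide: 0.1836 × 3.002 × 1.705 = 0.93974
Maximum is reed→grain→wool→reed at 1.0798; arbitrage exists.

1.0798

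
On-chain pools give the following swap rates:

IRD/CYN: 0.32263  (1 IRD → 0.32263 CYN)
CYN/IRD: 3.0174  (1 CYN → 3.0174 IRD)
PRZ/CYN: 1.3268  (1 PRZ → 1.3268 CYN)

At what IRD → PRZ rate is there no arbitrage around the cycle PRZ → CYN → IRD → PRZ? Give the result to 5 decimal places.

Known legs of the cycle: 1.3268 × 3.0174 = 4.00348632
For no arbitrage the full-cycle product must be 1, so the missing rate is 1 / 4.00348632 ≈ 0.2497823.

0.24978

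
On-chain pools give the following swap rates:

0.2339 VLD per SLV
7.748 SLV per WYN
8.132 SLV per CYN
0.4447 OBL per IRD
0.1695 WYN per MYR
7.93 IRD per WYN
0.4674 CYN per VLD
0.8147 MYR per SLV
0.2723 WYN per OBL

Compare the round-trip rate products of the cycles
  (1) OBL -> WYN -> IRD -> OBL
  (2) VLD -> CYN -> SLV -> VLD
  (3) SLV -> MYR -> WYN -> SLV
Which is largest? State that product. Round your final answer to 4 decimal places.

(1) 0.2723 × 7.93 × 0.4447 = 0.96026
(2) 0.4674 × 8.132 × 0.2339 = 0.88903
(3) 0.8147 × 0.1695 × 7.748 = 1.06993
Highest is cycle (3) at 1.0699 (>1, arbitrage).

1.0699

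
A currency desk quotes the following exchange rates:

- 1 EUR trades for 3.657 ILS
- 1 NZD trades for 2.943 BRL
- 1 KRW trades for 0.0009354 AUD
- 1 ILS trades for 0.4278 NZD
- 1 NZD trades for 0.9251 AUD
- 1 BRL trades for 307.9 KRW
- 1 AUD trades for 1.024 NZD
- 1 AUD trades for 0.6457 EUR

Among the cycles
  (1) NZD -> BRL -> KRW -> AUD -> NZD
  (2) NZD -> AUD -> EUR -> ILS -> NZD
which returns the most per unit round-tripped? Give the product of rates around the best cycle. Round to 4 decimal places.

(1) 2.943 × 307.9 × 0.0009354 × 1.024 = 0.86796
(2) 0.9251 × 0.6457 × 3.657 × 0.4278 = 0.93451
Highest is cycle (2) at 0.9345 (≤1, no arbitrage).

0.9345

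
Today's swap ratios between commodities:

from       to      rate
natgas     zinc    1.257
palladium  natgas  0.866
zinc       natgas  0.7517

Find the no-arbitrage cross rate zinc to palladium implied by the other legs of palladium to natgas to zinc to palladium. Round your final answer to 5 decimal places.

0.91864

Known legs of the cycle: 0.866 × 1.257 = 1.088562
For no arbitrage the full-cycle product must be 1, so the missing rate is 1 / 1.088562 ≈ 0.9186431.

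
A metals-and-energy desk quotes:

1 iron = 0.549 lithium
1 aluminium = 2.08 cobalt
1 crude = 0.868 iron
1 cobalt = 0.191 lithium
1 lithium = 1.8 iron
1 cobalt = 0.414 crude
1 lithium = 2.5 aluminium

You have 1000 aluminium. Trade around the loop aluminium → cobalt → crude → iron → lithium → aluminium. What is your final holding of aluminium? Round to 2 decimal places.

1000 aluminium × 2.08 = 2080 cobalt
2080 cobalt × 0.414 = 861.12 crude
861.12 crude × 0.868 = 747.45216 iron
747.45216 iron × 0.549 = 410.35123584 lithium
410.35123584 lithium × 2.5 = 1025.8780896 aluminium

1025.88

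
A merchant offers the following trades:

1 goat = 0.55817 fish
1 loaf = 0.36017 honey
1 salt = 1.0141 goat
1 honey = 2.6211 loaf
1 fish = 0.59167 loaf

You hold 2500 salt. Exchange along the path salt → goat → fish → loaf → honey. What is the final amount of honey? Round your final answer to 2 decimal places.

2500 salt × 1.0141 = 2535.25 goat
2535.25 goat × 0.55817 = 1415.1004925 fish
1415.1004925 fish × 0.59167 = 837.272508397475 loaf
837.272508397475 loaf × 0.36017 = 301.56043934951857075 honey

301.56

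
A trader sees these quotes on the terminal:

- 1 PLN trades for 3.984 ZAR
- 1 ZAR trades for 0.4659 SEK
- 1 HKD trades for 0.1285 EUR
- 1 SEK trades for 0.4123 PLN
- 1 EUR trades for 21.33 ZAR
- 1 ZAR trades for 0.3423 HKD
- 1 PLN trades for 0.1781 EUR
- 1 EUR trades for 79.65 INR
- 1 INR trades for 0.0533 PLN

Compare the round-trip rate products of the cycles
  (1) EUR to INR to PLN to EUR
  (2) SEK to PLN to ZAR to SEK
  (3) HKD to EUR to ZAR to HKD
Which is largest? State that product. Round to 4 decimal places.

0.9382

(1) 79.65 × 0.0533 × 0.1781 = 0.75610
(2) 0.4123 × 3.984 × 0.4659 = 0.76529
(3) 0.1285 × 21.33 × 0.3423 = 0.93821
Highest is cycle (3) at 0.9382 (≤1, no arbitrage).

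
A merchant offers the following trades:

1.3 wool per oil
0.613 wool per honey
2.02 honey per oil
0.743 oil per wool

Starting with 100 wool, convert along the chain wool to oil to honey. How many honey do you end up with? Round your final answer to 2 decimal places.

100 wool × 0.743 = 74.3 oil
74.3 oil × 2.02 = 150.086 honey

150.09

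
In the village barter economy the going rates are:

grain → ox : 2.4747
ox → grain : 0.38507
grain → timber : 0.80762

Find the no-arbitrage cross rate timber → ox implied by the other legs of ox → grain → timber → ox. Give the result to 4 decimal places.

3.2155

Known legs of the cycle: 0.38507 × 0.80762 = 0.3109902334
For no arbitrage the full-cycle product must be 1, so the missing rate is 1 / 0.3109902334 ≈ 3.215535.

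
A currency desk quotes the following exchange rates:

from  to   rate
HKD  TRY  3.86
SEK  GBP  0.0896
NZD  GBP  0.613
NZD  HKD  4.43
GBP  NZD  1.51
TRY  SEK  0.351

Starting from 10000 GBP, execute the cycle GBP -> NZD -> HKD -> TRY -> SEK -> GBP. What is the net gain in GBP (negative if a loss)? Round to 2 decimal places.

10000 GBP × 1.51 = 15100 NZD
15100 NZD × 4.43 = 66893 HKD
66893 HKD × 3.86 = 258206.98 TRY
258206.98 TRY × 0.351 = 90630.64998 SEK
90630.64998 SEK × 0.0896 = 8120.506238208 GBP
Net change: 8120.506238208 − 10000 = -1879.493761792 GBP

-1879.49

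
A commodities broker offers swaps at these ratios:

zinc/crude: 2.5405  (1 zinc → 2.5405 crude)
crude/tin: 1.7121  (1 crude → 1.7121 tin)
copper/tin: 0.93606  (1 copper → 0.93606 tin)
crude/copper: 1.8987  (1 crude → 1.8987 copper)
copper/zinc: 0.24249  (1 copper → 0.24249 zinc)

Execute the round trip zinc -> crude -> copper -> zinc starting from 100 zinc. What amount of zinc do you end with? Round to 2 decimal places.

116.97

100 zinc × 2.5405 = 254.05 crude
254.05 crude × 1.8987 = 482.364735 copper
482.364735 copper × 0.24249 = 116.96862459015 zinc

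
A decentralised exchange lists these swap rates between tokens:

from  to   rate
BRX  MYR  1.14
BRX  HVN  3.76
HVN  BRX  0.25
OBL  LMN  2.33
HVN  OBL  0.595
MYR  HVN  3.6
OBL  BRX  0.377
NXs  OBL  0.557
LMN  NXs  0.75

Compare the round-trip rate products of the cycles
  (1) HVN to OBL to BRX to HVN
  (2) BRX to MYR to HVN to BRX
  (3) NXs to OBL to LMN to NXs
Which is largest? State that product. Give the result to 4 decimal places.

1.0260

(1) 0.595 × 0.377 × 3.76 = 0.84342
(2) 1.14 × 3.6 × 0.25 = 1.02600
(3) 0.557 × 2.33 × 0.75 = 0.97336
Highest is cycle (2) at 1.0260 (>1, arbitrage).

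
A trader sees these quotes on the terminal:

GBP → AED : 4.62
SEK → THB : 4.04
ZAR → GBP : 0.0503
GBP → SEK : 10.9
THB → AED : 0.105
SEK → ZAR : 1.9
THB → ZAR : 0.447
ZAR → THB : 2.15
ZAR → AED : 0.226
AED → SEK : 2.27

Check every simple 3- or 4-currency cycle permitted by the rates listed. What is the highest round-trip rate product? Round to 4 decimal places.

SEK→ZAR→GBP→SEK: 1.9 × 0.0503 × 10.9 = 1.04171
SEK→ZAR→GBP→AED→SEK: 1.9 × 0.0503 × 4.62 × 2.27 = 1.00228
SEK→THB→ZAR→GBP→SEK: 4.04 × 0.447 × 0.0503 × 10.9 = 0.99011
SEK→ZAR→AED→SEK: 1.9 × 0.226 × 2.27 = 0.97474
SEK→ZAR→THB→AED→SEK: 1.9 × 2.15 × 0.105 × 2.27 = 0.97366
SEK→THB→AED→SEK: 4.04 × 0.105 × 2.27 = 0.96293
SEK→THB→ZAR→AED→SEK: 4.04 × 0.447 × 0.226 × 2.27 = 0.92645
Maximum is SEK→ZAR→GBP→SEK at 1.0417; arbitrage exists.

1.0417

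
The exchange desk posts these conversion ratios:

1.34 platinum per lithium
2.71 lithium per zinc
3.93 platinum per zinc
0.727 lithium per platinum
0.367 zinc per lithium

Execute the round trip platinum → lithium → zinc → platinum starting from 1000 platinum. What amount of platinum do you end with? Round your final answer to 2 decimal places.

1000 platinum × 0.727 = 727 lithium
727 lithium × 0.367 = 266.809 zinc
266.809 zinc × 3.93 = 1048.55937 platinum

1048.56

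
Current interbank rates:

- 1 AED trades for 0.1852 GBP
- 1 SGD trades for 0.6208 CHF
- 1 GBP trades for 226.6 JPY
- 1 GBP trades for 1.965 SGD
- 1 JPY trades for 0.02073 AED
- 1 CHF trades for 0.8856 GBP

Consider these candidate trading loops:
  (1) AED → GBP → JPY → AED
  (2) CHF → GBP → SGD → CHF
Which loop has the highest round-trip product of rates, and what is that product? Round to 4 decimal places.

(1) 0.1852 × 226.6 × 0.02073 = 0.86996
(2) 0.8856 × 1.965 × 0.6208 = 1.08032
Highest is cycle (2) at 1.0803 (>1, arbitrage).

1.0803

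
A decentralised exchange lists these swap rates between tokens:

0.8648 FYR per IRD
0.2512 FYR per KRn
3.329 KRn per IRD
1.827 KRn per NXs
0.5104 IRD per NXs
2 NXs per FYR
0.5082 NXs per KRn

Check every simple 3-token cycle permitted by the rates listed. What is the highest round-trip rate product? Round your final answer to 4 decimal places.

0.9179

FYR→NXs→KRn→FYR: 2 × 1.827 × 0.2512 = 0.91788
FYR→NXs→IRD→FYR: 2 × 0.5104 × 0.8648 = 0.88279
NXs→IRD→KRn→NXs: 0.5104 × 3.329 × 0.5082 = 0.86349
Maximum is FYR→NXs→KRn→FYR at 0.9179; no arbitrage — every cycle loses value.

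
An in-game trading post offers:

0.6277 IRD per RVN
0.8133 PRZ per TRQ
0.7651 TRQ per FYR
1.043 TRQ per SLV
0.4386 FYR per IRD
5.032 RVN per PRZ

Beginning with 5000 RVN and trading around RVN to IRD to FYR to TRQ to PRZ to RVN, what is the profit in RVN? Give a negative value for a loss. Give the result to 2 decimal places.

5000 RVN × 0.6277 = 3138.5 IRD
3138.5 IRD × 0.4386 = 1376.5461 FYR
1376.5461 FYR × 0.7651 = 1053.19542111 TRQ
1053.19542111 TRQ × 0.8133 = 856.563835988763 PRZ
856.563835988763 PRZ × 5.032 = 4310.229222695455416 RVN
Net change: 4310.229222695455416 − 5000 = -689.770777304544584 RVN

-689.77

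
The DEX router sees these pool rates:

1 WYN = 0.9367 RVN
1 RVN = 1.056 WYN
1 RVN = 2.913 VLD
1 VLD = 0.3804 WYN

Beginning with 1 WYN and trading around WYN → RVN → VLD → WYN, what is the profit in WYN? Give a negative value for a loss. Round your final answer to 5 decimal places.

1 WYN × 0.9367 = 0.9367 RVN
0.9367 RVN × 2.913 = 2.7286071 VLD
2.7286071 VLD × 0.3804 = 1.03796214084 WYN
Net change: 1.03796214084 − 1 = 0.03796214084 WYN

0.03796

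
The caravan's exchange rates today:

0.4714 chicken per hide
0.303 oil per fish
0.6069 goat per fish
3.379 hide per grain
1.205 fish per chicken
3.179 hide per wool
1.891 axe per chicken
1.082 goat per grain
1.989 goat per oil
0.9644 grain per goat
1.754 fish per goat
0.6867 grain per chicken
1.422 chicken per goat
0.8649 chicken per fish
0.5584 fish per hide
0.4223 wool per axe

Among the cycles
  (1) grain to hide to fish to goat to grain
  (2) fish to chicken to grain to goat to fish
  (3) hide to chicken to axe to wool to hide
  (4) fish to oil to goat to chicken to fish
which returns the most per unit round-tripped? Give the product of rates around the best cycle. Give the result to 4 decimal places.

(1) 3.379 × 0.5584 × 0.6069 × 0.9644 = 1.10435
(2) 0.8649 × 0.6867 × 1.082 × 1.754 = 1.12717
(3) 0.4714 × 1.891 × 0.4223 × 3.179 = 1.19672
(4) 0.303 × 1.989 × 1.422 × 1.205 = 1.03268
Highest is cycle (3) at 1.1967 (>1, arbitrage).

1.1967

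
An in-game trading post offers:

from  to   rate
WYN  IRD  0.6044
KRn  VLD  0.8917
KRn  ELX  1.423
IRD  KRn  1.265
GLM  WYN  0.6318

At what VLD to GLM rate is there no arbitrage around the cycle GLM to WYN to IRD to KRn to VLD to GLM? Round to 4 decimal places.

2.3216

Known legs of the cycle: 0.6318 × 0.6044 × 1.265 × 0.8917 = 0.43073818068996
For no arbitrage the full-cycle product must be 1, so the missing rate is 1 / 0.43073818068996 ≈ 2.321596.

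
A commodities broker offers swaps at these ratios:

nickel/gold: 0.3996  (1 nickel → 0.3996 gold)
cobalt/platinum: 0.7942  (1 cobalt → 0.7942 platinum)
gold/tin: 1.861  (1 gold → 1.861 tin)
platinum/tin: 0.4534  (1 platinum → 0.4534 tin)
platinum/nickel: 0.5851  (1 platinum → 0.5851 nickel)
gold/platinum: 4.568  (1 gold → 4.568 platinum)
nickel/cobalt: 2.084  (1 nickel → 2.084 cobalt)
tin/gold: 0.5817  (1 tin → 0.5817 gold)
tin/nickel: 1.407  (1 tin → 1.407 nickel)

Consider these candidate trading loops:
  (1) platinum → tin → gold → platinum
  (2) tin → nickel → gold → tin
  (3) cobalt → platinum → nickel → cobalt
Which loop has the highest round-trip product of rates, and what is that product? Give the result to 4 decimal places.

(1) 0.4534 × 0.5817 × 4.568 = 1.20478
(2) 1.407 × 0.3996 × 1.861 = 1.04632
(3) 0.7942 × 0.5851 × 2.084 = 0.96841
Highest is cycle (1) at 1.2048 (>1, arbitrage).

1.2048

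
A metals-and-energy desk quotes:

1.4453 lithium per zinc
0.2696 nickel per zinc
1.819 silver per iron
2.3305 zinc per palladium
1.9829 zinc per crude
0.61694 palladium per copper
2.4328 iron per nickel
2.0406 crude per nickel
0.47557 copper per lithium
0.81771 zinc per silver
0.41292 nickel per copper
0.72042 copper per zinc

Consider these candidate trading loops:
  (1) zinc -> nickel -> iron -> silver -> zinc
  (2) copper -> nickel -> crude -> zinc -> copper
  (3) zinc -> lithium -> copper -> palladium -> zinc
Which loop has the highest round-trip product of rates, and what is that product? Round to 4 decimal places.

1.2037

(1) 0.2696 × 2.4328 × 1.819 × 0.81771 = 0.97557
(2) 0.41292 × 2.0406 × 1.9829 × 0.72042 = 1.20368
(3) 1.4453 × 0.47557 × 0.61694 × 2.3305 = 0.98824
Highest is cycle (2) at 1.2037 (>1, arbitrage).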